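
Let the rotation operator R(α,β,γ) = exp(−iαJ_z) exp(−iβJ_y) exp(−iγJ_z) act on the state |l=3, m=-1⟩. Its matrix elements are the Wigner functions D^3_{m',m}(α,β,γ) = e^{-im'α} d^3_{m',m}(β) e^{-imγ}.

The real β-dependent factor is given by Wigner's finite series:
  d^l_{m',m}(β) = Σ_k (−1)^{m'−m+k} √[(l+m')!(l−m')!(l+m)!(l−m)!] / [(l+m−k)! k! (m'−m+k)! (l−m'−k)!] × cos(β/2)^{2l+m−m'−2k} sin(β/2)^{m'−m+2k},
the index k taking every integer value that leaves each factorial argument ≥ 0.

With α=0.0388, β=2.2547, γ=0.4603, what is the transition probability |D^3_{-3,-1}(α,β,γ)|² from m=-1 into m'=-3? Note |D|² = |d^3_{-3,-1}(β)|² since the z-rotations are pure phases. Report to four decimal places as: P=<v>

First d^3_{-3,-1}(β=2.2547), then the phase factors e^{-i(-3)α} and e^{-i(-1)γ}:
Half-angle: c=0.429055, s=0.903278. N=√(1·720·2·24)=185.903201
k: max(0,(-1)−(-3))=2 … min(3+(-1),3−(-3))=2
  k=2: (−1)^0·185.9032/(48)·0.4291^4·0.9033^2 = +0.107088
d^3_{-3,-1}(2.2547) = +0.107088
|D^3_{-3,-1}|² = |d^3_{-3,-1}(β)|² = (+0.107088)² = 0.011468 (the z-rotation phases have unit modulus)

P=0.0115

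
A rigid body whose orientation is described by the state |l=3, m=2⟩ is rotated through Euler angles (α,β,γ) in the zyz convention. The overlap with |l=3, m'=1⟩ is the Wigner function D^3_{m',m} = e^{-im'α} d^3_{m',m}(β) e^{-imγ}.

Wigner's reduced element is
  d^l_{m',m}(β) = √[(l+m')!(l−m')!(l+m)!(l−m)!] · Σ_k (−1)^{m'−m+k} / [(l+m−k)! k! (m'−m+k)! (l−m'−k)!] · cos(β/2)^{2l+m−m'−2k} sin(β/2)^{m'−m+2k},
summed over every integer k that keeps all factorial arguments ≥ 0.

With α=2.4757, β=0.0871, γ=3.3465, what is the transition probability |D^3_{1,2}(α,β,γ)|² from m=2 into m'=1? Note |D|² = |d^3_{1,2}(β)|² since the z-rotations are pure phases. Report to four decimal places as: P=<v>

P=0.0186

First d^3_{1,2}(β=0.0871), then the phase factors e^{-i(1)α} and e^{-i(2)γ}:
c=cos(0.0871/2)=0.999052, s=sin(0.0871/2)=0.043536; N=√[24·2·120·1]=75.894664
k: max(0,(2)−(1))=1 … min(3+(2),3−(1))=2
  k=1: (−1)^0·75.8947/(24)·0.9991^5·0.0435^1 = +0.137022
  k=2: (−1)^1·75.8947/(12)·0.9991^3·0.0435^3 = -0.000520
d^3_{1,2}(0.0871) = +0.137022 -0.000520 = +0.136502
|D^3_{1,2}|² = |d^3_{1,2}(β)|² = (+0.136502)² = 0.018633 (the z-rotation phases have unit modulus)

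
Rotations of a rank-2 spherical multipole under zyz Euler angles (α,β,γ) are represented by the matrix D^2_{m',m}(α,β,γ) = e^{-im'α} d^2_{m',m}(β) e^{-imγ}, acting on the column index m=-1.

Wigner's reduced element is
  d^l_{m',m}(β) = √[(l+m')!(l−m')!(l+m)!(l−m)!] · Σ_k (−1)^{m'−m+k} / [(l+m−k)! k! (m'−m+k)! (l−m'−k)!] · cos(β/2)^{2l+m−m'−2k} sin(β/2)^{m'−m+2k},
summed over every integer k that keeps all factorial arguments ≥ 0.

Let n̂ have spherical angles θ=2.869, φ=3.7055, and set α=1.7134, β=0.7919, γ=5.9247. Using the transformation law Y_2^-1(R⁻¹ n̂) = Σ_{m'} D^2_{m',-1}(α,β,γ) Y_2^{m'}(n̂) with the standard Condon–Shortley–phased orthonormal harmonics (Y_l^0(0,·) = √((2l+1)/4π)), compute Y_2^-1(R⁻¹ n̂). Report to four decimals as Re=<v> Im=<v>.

Need the full column D^2_{m',-1} for m'=−2..2 at α=1.7134, β=0.7919, γ=5.9247.
cos(β/2)=0.922631, sin(β/2)=0.385685
d^2_{-2,-1}: single k=1 term ⇒ +0.605824;  D = -0.604198+0.044354i
d^2_{-1,-1}: k∈[0..1] ⇒ +0.724622 -0.379876 = +0.344746;  D = +0.073847+0.336743i
d^2_{0,-1}: k∈[0..1] ⇒ -0.741979 +0.129659 = -0.612321;  D = -0.573395+0.214837i
d^2_{1,-1}: k∈[0..1] ⇒ +0.379876 -0.022127 = +0.357749;  D = -0.171856-0.313767i
d^2_{2,-1}: single k=0 term ⇒ -0.105866;  D = +0.084680-0.063536i
Y_2^{m'}(θ=2.869,φ=3.7055) and Σ D·Y over m':
  (-0.6042+0.0444i)·(+0.0120-0.0253i)  (+0.0738+0.3367i)·(+0.1693-0.1071i)  (-0.5734+0.2148i)·(+0.5622+0.0000i)  (-0.1719-0.3138i)·(-0.1693-0.1071i)  (+0.0847-0.0635i)·(+0.0120+0.0253i)
Y_2^-1(R⁻¹ n̂) = -0.281811+0.258601i

Re=-0.2818 Im=0.2586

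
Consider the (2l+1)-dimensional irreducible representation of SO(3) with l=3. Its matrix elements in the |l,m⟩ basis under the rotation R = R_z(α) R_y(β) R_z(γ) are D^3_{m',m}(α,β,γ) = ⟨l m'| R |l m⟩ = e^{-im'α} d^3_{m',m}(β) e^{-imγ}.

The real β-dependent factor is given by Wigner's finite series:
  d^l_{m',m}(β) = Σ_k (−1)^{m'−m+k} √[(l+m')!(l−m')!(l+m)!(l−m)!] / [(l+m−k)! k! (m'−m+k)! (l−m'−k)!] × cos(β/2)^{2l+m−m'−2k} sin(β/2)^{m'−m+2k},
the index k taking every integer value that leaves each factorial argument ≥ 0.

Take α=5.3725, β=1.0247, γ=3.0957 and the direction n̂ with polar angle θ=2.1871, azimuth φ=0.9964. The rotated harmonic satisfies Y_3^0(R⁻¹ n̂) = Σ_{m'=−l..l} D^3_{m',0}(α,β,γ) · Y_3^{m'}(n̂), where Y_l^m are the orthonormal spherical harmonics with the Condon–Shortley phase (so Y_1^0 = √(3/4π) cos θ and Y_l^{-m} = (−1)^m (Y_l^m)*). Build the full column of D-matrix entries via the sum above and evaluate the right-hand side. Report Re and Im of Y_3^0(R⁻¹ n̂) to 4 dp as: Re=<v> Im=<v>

Re=0.3154 Im=0.0000

Need the full column D^3_{m',0} for m'=−3..3 at α=5.3725, β=1.0247, γ=3.0957.
cos(β/2)=0.871595, sin(β/2)=0.490227
d^3_{-3,0}: single k=3 term ⇒ +0.348859;  D = -0.320011-0.138910i
d^3_{-2,0}: k∈[2..3] ⇒ +0.759650 -0.240314 = +0.519336;  D = -0.128775-0.503118i
d^3_{-1,0}: k∈[1..3] ⇒ +0.854203 -0.810676 +0.085485 = +0.129012;  D = +0.079111-0.101910i
d^3_{0,0}: k∈[0..3] ⇒ +0.438418 -1.248232 +0.394876 -0.013880 = -0.428819;  D = -0.428819+0.000000i
d^3_{1,0}: k∈[0..2] ⇒ -0.854203 +0.810676 -0.085485 = -0.129012;  D = -0.079111-0.101910i
d^3_{2,0}: k∈[0..1] ⇒ +0.759650 -0.240314 = +0.519336;  D = -0.128775+0.503118i
d^3_{3,0}: single k=0 term ⇒ -0.348859;  D = +0.320011-0.138910i
Y_3^{m'}(θ=2.1871,φ=0.9964) and Σ D·Y over m':
  (-0.3200-0.1389i)·(-0.2241-0.0344i)  (-0.1288-0.5031i)·(+0.1611+0.3589i)  (+0.0791-0.1019i)·(+0.0961-0.1485i)  (-0.4288+0.0000i)·(+0.2868+0.0000i)  (-0.0791-0.1019i)·(-0.0961-0.1485i)  (-0.1288+0.5031i)·(+0.1611-0.3589i)  (+0.3200-0.1389i)·(+0.2241-0.0344i)
Y_3^0(R⁻¹ n̂) = +0.315422+0.000000i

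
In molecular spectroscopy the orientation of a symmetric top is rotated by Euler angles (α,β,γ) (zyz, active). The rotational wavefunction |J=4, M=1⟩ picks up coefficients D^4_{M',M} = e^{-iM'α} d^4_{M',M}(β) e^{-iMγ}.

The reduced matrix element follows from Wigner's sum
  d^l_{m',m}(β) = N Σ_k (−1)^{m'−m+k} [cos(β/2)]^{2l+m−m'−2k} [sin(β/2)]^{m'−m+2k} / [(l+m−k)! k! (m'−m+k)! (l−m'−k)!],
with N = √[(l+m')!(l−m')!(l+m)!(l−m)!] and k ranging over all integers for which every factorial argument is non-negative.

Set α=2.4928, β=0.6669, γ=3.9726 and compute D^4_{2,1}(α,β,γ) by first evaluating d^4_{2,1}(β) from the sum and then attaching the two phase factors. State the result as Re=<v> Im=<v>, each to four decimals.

Re=0.3738 Im=0.1883

D^4_{2,1}(2.4928,0.6669,3.9726) = e^{-i·2·2.4928}·d^4_{2,1}(0.6669)·e^{-i·1·3.9726}. Compute d first:
c=cos(0.6669/2)=0.944919, s=sin(0.6669/2)=0.327305; N=√[720·2·120·6]=1018.233765
Admissible k: 0..2 (factorial args all ≥0)
  k=0: (−1)^1·1018.2338/(240)·0.9449^7·0.3273^1 = -0.934007
  k=1: (−1)^2·1018.2338/(48)·0.9449^5·0.3273^3 = +0.560320
  k=2: (−1)^3·1018.2338/(72)·0.9449^3·0.3273^5 = -0.044819
d^4_{2,1}(0.6669) = -0.934007 +0.560320 -0.044819 = -0.418506
D = (+0.269825+0.962909i)·(-0.418506)·(-0.674132+0.738611i) = +0.373773+0.188258i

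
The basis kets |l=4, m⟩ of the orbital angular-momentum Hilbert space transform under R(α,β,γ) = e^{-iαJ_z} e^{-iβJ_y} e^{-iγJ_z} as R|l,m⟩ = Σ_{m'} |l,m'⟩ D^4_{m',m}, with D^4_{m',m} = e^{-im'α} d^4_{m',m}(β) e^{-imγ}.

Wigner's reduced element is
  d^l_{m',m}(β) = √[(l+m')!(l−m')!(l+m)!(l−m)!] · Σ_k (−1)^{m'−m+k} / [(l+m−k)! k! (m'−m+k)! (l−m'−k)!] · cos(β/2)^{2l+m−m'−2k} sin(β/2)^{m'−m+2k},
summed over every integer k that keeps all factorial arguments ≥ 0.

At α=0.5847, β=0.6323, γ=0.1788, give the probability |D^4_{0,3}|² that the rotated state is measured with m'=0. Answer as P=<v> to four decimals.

D^4_{0,3}(0.5847,0.6323,0.1788) = e^{-i·0·0.5847}·d^4_{0,3}(0.6323)·e^{-i·3·0.1788}. Compute d first:
With c≡cos(β/2)=0.950439 and s≡sin(β/2)=0.310910, N=[24·24·5040·1]^{1/2}=1703.830978
Admissible k: 3..4 (factorial args all ≥0)
  k=3: (−1)^0·1703.8310/(144)·0.9504^5·0.3109^3 = +0.275797
  k=4: (−1)^1·1703.8310/(144)·0.9504^3·0.3109^5 = -0.029513
d^4_{0,3}(0.6323) = +0.275797 -0.029513 = +0.246284
|D^4_{0,3}|² = |d^4_{0,3}(β)|² = (+0.246284)² = 0.060656 (the z-rotation phases have unit modulus)

P=0.0607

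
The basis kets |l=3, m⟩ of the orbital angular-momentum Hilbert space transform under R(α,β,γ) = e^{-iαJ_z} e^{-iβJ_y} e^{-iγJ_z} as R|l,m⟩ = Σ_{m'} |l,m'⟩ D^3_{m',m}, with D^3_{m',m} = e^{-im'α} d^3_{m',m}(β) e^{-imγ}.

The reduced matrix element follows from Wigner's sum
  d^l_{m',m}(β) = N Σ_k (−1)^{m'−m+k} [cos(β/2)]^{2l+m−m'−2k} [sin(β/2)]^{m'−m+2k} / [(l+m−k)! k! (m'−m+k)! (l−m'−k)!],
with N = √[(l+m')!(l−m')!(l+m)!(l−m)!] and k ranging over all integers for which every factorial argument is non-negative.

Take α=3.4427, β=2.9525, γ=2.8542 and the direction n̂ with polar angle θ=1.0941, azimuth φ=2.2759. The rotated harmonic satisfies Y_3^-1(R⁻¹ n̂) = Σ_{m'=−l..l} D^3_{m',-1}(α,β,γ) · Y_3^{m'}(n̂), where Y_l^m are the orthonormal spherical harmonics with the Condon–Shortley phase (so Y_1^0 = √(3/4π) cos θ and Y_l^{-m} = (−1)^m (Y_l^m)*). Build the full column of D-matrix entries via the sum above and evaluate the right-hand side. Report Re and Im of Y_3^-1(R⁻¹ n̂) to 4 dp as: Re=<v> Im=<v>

Need the full column D^3_{m',-1} for m'=−3..3 at α=3.4427, β=2.9525, γ=2.8542.
cos(β/2)=0.094406, sin(β/2)=0.995534
d^3_{-3,-1}: single k=2 term ⇒ +0.000305;  D = +0.000249+0.000176i
d^3_{-2,-1}: k∈[1..2] ⇒ +0.000024 -0.005250 = -0.005227;  D = +0.004970+0.001618i
d^3_{-1,-1}: k∈[0..2] ⇒ +0.000001 -0.000630 +0.052526 = +0.051896;  D = +0.051892+0.000712i
d^3_{0,-1}: k∈[0..2] ⇒ -0.000026 +0.008627 -0.319792 = -0.311191;  D = +0.298428-0.088208i
d^3_{1,-1}: k∈[0..2] ⇒ +0.000472 -0.070034 +0.973500 = +0.903939;  D = +0.751873-0.501789i
d^3_{2,-1}: k∈[0..1] ⇒ -0.005250 +0.291929 = +0.286679;  D = -0.180527+0.222699i
d^3_{3,-1}: single k=0 term ⇒ +0.033905;  D = +0.012579-0.031485i
Y_3^{m'}(θ=1.0941,φ=2.2759) and Σ D·Y over m':
  (+0.0002+0.0002i)·(+0.2503-0.1516i)  (+0.0050+0.0016i)·(-0.0592+0.3654i)  (+0.0519+0.0007i)·(-0.0098-0.0115i)  (+0.2984-0.0882i)·(-0.3334+0.0000i)  (+0.7519-0.5018i)·(+0.0098-0.0115i)  (-0.1805+0.2227i)·(-0.0592-0.3654i)  (+0.0126-0.0315i)·(-0.2503-0.1516i)
Y_3^-1(R⁻¹ n̂) = -0.015065+0.075712i

Re=-0.0151 Im=0.0757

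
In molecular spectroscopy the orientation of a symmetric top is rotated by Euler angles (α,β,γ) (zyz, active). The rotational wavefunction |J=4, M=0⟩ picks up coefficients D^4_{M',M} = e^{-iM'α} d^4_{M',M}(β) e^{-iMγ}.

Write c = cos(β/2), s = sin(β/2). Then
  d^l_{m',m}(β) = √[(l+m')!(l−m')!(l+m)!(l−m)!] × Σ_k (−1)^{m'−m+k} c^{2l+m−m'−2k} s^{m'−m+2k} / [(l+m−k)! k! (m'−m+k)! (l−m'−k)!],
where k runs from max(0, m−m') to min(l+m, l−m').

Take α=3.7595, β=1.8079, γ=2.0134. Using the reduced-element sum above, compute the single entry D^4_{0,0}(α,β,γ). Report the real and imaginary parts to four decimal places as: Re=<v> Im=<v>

Re=0.1814 Im=0.0000

First d^4_{0,0}(β=1.8079), then the phase factors e^{-i(0)α} and e^{-i(0)γ}:
Half-angle: c=0.618511, s=0.785776. N=√(24·24·24·24)=576.000000
The bounds max(0,m−m')=0 and min(l+m,l−m')=4 give 5 terms
  k=0: (−1)^0·576.0000/(576)·0.6185^8·0.7858^0 = +0.021418
  k=1: (−1)^1·576.0000/(36)·0.6185^6·0.7858^2 = -0.553098
  k=2: (−1)^2·576.0000/(16)·0.6185^4·0.7858^4 = +2.008573
  k=3: (−1)^3·576.0000/(36)·0.6185^2·0.7858^6 = -1.440814
  k=4: (−1)^4·576.0000/(576)·0.6185^0·0.7858^8 = +0.145342
d^4_{0,0}(1.8079) = +0.021418 -0.553098 +2.008573 -1.440814 +0.145342 = +0.181421
D = (+1.000000+0.000000i)·(+0.181421)·(+1.000000+0.000000i) = +0.181421+0.000000i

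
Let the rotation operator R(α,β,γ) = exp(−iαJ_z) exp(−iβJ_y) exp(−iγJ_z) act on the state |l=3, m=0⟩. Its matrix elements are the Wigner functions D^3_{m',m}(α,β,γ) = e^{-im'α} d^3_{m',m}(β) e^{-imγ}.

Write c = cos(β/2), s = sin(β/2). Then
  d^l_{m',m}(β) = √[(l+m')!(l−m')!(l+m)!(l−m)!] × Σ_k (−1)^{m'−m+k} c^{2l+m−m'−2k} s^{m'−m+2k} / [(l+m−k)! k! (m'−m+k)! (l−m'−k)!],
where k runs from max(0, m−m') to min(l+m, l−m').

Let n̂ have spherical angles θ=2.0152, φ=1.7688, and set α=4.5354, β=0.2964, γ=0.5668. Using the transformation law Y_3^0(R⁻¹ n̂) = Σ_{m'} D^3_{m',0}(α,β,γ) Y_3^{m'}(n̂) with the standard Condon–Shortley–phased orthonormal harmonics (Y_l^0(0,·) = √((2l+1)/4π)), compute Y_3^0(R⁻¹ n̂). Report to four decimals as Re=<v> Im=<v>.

Need the full column D^3_{m',0} for m'=−3..3 at α=4.5354, β=0.2964, γ=0.5668.
cos(β/2)=0.989038, sin(β/2)=0.147658
d^3_{-3,0}: single k=3 term ⇒ +0.013929;  D = +0.007053+0.012011i
d^3_{-2,0}: k∈[2..3] ⇒ +0.114269 -0.002547 = +0.111722;  D = -0.104795+0.038726i
d^3_{-1,0}: k∈[1..3] ⇒ +0.484076 -0.032369 +0.000240 = +0.451948;  D = -0.079573-0.444888i
d^3_{0,0}: k∈[0..3] ⇒ +0.936007 -0.187763 +0.004185 -0.000010 = +0.752419;  D = +0.752419+0.000000i
d^3_{1,0}: k∈[0..2] ⇒ -0.484076 +0.032369 -0.000240 = -0.451948;  D = +0.079573-0.444888i
d^3_{2,0}: k∈[0..1] ⇒ +0.114269 -0.002547 = +0.111722;  D = -0.104795-0.038726i
d^3_{3,0}: single k=0 term ⇒ -0.013929;  D = -0.007053+0.012011i
Y_3^{m'}(θ=2.0152,φ=1.7688) and Σ D·Y over m':
  (+0.0071+0.0120i)·(+0.1719+0.2545i)  (-0.1048+0.0387i)·(+0.3304-0.1382i)  (-0.0796-0.4449i)·(+0.0044+0.0217i)  (+0.7524+0.0000i)·(+0.3330+0.0000i)  (+0.0796-0.4449i)·(-0.0044+0.0217i)  (-0.1048-0.0387i)·(+0.3304+0.1382i)  (-0.0071+0.0120i)·(-0.1719+0.2545i)
Y_3^0(R⁻¹ n̂) = +0.206954+0.000000i

Re=0.2070 Im=0.0000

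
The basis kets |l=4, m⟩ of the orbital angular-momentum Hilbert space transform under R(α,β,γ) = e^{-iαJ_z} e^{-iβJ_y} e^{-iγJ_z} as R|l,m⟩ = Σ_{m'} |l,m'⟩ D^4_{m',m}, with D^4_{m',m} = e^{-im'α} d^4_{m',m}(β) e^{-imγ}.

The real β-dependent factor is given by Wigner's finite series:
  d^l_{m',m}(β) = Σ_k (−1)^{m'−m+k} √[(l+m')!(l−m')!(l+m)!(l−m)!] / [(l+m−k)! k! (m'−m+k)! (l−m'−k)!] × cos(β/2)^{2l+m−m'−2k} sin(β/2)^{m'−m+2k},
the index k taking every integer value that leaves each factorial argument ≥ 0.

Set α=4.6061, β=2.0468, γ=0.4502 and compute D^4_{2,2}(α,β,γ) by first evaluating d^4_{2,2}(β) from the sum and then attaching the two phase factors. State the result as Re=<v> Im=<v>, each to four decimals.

First d^4_{2,2}(β=2.0468), then the phase factors e^{-i(2)α} and e^{-i(2)γ}:
With c≡cos(β/2)=0.520466 and s≡sin(β/2)=0.853883, N=[720·2·720·2]^{1/2}=1440.000000
k: max(0,(2)−(2))=0 … min(4+(2),4−(2))=2
  k=0: (−1)^0·1440.0000/(1440)·0.5205^8·0.8539^0 = +0.005384
  k=1: (−1)^1·1440.0000/(120)·0.5205^6·0.8539^2 = -0.173912
  k=2: (−1)^2·1440.0000/(96)·0.5205^4·0.8539^4 = +0.585130
d^4_{2,2}(2.0468) = +0.005384 -0.173912 +0.585130 = +0.416602
Phases: e^{-i·(2)·4.6061}=-0.977490-0.210981i, e^{-i·(2)·0.4502}=+0.621297-0.783575i ⇒ D=-0.321880+0.264482i

Re=-0.3219 Im=0.2645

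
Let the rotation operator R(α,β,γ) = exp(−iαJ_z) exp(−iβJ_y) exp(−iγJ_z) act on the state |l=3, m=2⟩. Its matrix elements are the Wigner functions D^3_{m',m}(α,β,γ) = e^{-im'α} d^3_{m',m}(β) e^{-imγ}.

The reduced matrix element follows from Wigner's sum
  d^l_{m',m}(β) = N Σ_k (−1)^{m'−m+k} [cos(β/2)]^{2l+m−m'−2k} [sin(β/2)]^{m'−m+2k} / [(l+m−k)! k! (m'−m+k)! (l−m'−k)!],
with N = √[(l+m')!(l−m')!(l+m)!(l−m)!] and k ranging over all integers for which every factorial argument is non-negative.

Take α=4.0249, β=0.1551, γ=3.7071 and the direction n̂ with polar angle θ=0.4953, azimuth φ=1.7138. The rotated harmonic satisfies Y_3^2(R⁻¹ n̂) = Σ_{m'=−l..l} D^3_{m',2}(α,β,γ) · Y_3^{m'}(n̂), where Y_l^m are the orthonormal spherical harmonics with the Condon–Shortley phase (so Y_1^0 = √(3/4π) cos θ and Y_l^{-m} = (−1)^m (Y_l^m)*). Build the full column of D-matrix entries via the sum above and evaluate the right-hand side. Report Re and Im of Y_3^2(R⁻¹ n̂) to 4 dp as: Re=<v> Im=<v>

Need the full column D^3_{m',2} for m'=−3..3 at α=4.0249, β=0.1551, γ=3.7071.
cos(β/2)=0.996995, sin(β/2)=0.077472
d^3_{-3,2}: single k=5 term ⇒ +0.000007;  D = -0.000000-0.000007i
d^3_{-2,2}: k∈[4..5] ⇒ +0.000179 -0.000000 = +0.000179;  D = +0.000144+0.000106i
d^3_{-1,2}: k∈[3..4] ⇒ +0.002914 -0.000009 = +0.002906;  D = -0.002817+0.000712i
d^3_{0,2}: k∈[2..3] ⇒ +0.032481 -0.000196 = +0.032285;  D = +0.013745-0.029212i
d^3_{1,2}: k∈[1..2] ⇒ +0.241329 -0.002914 = +0.238415;  D = +0.102310+0.215347i
d^3_{2,2}: k∈[0..1] ⇒ +0.982102 -0.029651 = +0.952451;  D = -0.924248-0.230065i
d^3_{3,2}: single k=0 term ⇒ -0.186933;  D = -0.150011+0.111537i
Y_3^{m'}(θ=0.4953,φ=1.7138) and Σ D·Y over m':
  (-0.0000-0.0000i)·(+0.0186+0.0407i)  (+0.0001+0.0001i)·(-0.1949+0.0573i)  (-0.0028+0.0007i)·(-0.0628-0.4364i)  (+0.0137-0.0292i)·(+0.2858+0.0000i)  (+0.1023+0.2153i)·(+0.0628-0.4364i)  (-0.9242-0.2301i)·(-0.1949-0.0573i)  (-0.1500+0.1115i)·(-0.0186+0.0407i)
Y_3^2(R⁻¹ n̂) = +0.269975+0.051315i

Re=0.2700 Im=0.0513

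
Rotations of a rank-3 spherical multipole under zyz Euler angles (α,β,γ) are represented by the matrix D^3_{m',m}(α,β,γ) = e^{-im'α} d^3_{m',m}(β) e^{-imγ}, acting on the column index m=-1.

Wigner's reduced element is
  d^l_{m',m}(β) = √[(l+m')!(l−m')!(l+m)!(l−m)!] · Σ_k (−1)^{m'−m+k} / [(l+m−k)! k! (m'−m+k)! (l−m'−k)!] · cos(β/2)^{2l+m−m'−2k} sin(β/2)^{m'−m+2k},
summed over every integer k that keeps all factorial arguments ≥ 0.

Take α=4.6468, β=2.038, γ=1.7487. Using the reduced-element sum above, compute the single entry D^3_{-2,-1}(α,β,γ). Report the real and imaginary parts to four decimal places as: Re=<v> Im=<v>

Re=-0.0213 Im=0.4556

First d^3_{-2,-1}(β=2.038), then the phase factors e^{-i(-2)α} and e^{-i(-1)γ}:
With c≡cos(β/2)=0.524218 and s≡sin(β/2)=0.851584, N=[1·120·2·24]^{1/2}=75.894664
k∈{1,2} keeps every argument non-negative
  k=1: (−1)^0·75.8947/(24)·0.5242^5·0.8516^1 = +0.106607
  k=2: (−1)^1·75.8947/(12)·0.5242^3·0.8516^3 = -0.562663
d^3_{-2,-1}(2.038) = +0.106607 -0.562663 = -0.456056
D = (-0.991409+0.130802i)·(-0.456056)·(-0.176967+0.984217i) = -0.021302+0.455558i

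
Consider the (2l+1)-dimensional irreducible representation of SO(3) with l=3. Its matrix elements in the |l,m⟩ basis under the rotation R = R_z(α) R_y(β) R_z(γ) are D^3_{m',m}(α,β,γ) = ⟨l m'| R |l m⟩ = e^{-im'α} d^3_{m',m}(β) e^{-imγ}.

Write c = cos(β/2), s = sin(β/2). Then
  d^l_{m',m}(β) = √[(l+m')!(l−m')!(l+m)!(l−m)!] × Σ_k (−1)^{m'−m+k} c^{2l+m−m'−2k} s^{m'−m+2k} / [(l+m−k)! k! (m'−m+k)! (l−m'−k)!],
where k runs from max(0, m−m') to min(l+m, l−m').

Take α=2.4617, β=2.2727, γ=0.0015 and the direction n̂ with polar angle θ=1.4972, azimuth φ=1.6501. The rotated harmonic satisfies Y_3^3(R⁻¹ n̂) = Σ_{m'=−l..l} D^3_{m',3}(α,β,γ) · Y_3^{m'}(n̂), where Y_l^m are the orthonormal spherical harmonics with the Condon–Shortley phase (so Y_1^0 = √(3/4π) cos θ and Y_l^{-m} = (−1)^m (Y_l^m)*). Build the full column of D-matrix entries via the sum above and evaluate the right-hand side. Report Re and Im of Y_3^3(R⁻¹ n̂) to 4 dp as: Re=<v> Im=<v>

Re=-0.2749 Im=0.0691

Need the full column D^3_{m',3} for m'=−3..3 at α=2.4617, β=2.2727, γ=0.0015.
cos(β/2)=0.420908, sin(β/2)=0.907103
d^3_{-3,3}: single k=6 term ⇒ +0.557109;  D = +0.253985+0.495845i
d^3_{-2,3}: single k=5 term ⇒ +0.633208;  D = +0.129837-0.619754i
d^3_{-1,3}: single k=4 term ⇒ +0.464566;  D = -0.359947+0.293700i
d^3_{0,3}: single k=3 term ⇒ +0.248913;  D = +0.248910-0.001120i
d^3_{1,3}: single k=2 term ⇒ +0.100025;  D = -0.078066-0.062536i
d^3_{2,3}: single k=1 term ⇒ +0.029354;  D = +0.006277+0.028675i
d^3_{3,3}: single k=0 term ⇒ +0.005561;  D = +0.002490-0.004972i
Y_3^{m'}(θ=1.4972,φ=1.6501) and Σ D·Y over m':
  (+0.2540+0.4958i)·(+0.0975+0.4022i)  (+0.1298-0.6198i)·(-0.0738+0.0118i)  (-0.3599+0.2937i)·(+0.0248+0.3126i)  (+0.2489-0.0011i)·(-0.0816+0.0000i)  (-0.0781-0.0625i)·(-0.0248+0.3126i)  (+0.0063+0.0287i)·(-0.0738-0.0118i)  (+0.0025-0.0050i)·(-0.0975+0.4022i)
Y_3^3(R⁻¹ n̂) = -0.274857+0.069094i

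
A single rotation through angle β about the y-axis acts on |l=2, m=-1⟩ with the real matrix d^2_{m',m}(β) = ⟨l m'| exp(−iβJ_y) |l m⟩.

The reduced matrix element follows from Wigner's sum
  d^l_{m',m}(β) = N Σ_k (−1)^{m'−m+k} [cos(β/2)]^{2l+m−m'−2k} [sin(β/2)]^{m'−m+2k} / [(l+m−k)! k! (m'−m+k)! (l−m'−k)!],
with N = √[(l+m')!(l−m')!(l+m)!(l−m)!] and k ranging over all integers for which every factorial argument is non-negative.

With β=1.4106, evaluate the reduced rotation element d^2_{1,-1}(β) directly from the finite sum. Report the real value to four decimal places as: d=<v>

d^2_{1,-1}(β=1.4106) via Wigner's sum:
c=cos(1.4106/2)=0.761417, s=sin(1.4106/2)=0.648262; N=√[6·1·1·6]=6.000000
k∈{0,1} keeps every argument non-negative
  k=0: (−1)^2·6.0000/(2)·0.7614^2·0.6483^2 = +0.730917
  k=1: (−1)^3·6.0000/(6)·0.7614^0·0.6483^4 = -0.176605
d^2_{1,-1}(1.4106) = +0.730917 -0.176605 = +0.554312

d=0.5543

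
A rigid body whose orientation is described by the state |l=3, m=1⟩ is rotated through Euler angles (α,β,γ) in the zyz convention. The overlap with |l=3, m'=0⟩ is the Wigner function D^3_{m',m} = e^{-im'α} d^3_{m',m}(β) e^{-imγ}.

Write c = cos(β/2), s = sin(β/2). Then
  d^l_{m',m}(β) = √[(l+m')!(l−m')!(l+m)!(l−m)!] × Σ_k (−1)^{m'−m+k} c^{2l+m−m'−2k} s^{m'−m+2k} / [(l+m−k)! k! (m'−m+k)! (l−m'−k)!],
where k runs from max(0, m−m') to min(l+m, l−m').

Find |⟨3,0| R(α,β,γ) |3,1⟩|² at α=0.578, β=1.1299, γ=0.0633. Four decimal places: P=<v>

P=0.0012

First d^3_{0,1}(β=1.1299), then the phase factors e^{-i(0)α} and e^{-i(1)γ}:
With c≡cos(β/2)=0.844615 and s≡sin(β/2)=0.535374, N=[6·6·24·2]^{1/2}=41.569219
The bounds max(0,m−m')=1 and min(l+m,l−m')=3 give 3 terms
  k=1: (−1)^0·41.5692/(12)·0.8446^5·0.5354^1 = +0.797154
  k=2: (−1)^1·41.5692/(4)·0.8446^3·0.5354^3 = -0.960859
  k=3: (−1)^2·41.5692/(12)·0.8446^1·0.5354^5 = +0.128687
d^3_{0,1}(1.1299) = +0.797154 -0.960859 +0.128687 = -0.035018
|D^3_{0,1}|² = |d^3_{0,1}(β)|² = (-0.035018)² = 0.001226 (the z-rotation phases have unit modulus)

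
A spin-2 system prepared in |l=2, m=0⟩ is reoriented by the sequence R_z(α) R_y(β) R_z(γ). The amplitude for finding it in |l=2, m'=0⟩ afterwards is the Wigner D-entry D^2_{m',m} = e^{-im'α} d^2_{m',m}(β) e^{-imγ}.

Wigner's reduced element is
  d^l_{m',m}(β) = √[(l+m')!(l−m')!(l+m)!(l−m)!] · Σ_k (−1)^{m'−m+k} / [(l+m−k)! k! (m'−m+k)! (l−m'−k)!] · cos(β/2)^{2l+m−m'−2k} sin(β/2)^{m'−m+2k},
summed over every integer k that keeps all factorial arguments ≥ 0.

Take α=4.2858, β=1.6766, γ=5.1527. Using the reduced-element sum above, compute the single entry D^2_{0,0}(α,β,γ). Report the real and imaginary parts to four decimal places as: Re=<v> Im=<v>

Re=-0.4833 Im=0.0000

Split into d^2_{0,0}(β=1.6766) × two z-phases.
Half-angle: c=0.668728, s=0.743507. N=√(2·2·2·2)=4.000000
k: max(0,(0)−(0))=0 … min(2+(0),2−(0))=2
  k=0: (−1)^0·4.0000/(4)·0.6687^4·0.7435^0 = +0.199985
  k=1: (−1)^1·4.0000/(1)·0.6687^2·0.7435^2 = -0.988847
  k=2: (−1)^2·4.0000/(4)·0.6687^0·0.7435^4 = +0.305591
d^2_{0,0}(1.6766) = +0.199985 -0.988847 +0.305591 = -0.483271
Attach z-rotation phases: D = e^{-i(0)(4.2858)}·(-0.483271)·e^{-i(0)(5.1527)} = -0.483271+0.000000i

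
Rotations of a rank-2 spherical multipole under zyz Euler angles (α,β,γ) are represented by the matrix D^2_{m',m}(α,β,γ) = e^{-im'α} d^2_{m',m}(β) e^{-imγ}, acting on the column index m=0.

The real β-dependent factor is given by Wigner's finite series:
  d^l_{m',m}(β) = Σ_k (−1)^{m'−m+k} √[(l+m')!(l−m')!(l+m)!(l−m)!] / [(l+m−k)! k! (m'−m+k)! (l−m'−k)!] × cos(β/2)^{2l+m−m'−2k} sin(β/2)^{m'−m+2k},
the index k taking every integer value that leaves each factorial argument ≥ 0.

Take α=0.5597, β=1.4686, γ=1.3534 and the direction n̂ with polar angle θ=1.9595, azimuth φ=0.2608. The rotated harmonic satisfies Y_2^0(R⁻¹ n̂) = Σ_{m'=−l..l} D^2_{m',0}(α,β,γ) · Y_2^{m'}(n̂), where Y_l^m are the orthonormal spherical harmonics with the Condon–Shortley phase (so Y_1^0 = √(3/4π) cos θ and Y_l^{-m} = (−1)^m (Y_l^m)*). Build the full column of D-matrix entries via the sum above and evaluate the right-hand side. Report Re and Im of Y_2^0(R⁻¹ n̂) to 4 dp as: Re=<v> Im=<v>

Re=0.3540 Im=0.0000

Need the full column D^2_{m',0} for m'=−2..2 at α=0.5597, β=1.4686, γ=1.3534.
cos(β/2)=0.742300, sin(β/2)=0.670068
d^2_{-2,0}: single k=2 term ⇒ +0.605999;  D = +0.264350+0.545301i
d^2_{-1,0}: k∈[1..2] ⇒ +0.671325 -0.547030 = +0.124295;  D = +0.105329+0.065992i
d^2_{0,0}: k∈[0..2] ⇒ +0.303611 -0.989592 +0.201593 = -0.484388;  D = -0.484388+0.000000i
d^2_{1,0}: k∈[0..1] ⇒ -0.671325 +0.547030 = -0.124295;  D = -0.105329+0.065992i
d^2_{2,0}: single k=0 term ⇒ +0.605999;  D = +0.264350-0.545301i
Y_2^{m'}(θ=1.9595,φ=0.2608) and Σ D·Y over m':
  (+0.2644+0.5453i)·(+0.2868-0.1648i)  (+0.1053+0.0660i)·(-0.2618+0.0699i)  (-0.4844+0.0000i)·(-0.1795+0.0000i)  (-0.1053+0.0660i)·(+0.2618+0.0699i)  (+0.2644-0.5453i)·(+0.2868+0.1648i)
Y_2^0(R⁻¹ n̂) = +0.353966+0.000000i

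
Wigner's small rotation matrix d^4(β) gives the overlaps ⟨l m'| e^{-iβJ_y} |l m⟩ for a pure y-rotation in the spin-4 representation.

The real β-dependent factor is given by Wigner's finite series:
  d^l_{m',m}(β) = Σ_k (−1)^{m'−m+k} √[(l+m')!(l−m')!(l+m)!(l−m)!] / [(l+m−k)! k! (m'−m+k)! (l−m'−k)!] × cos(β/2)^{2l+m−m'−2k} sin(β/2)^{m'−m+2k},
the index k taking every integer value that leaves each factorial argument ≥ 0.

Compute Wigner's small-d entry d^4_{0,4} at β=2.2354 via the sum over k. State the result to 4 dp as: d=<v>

d=0.2008

d^4_{0,4}(β=2.2354) via Wigner's sum:
With c≡cos(β/2)=0.437752 and s≡sin(β/2)=0.899096, N=[24·24·40320·1]^{1/2}=4819.161753
k: max(0,(4)−(0))=4 … min(4+(4),4−(0))=4
  k=4: (−1)^0·4819.1618/(576)·0.4378^4·0.8991^4 = +0.200763
d^4_{0,4}(2.2354) = +0.200763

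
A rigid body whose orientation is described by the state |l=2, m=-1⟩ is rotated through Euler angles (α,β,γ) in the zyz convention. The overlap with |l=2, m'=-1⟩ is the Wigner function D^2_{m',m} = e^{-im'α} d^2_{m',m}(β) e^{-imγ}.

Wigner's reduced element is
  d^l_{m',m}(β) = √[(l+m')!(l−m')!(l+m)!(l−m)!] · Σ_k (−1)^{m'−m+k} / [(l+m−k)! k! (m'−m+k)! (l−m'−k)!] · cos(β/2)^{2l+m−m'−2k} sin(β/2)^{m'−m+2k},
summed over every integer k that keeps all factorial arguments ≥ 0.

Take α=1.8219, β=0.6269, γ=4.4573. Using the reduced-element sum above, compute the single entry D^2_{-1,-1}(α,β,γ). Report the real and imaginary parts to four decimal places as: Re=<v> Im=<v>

Re=0.5608 Im=-0.0022

First d^2_{-1,-1}(β=0.6269), then the phase factors e^{-i(-1)α} and e^{-i(-1)γ}:
c=cos(0.6269/2)=0.951275, s=sin(0.6269/2)=0.308342; N=√[1·6·1·6]=6.000000
k∈{0,1} keeps every argument non-negative
  k=0: (−1)^0·6.0000/(6)·0.9513^4·0.3083^0 = +0.818889
  k=1: (−1)^1·6.0000/(2)·0.9513^2·0.3083^2 = -0.258107
d^2_{-1,-1}(0.6269) = +0.818889 -0.258107 = +0.560782
Attach z-rotation phases: D = e^{-i(-1)(1.8219)}·(+0.560782)·e^{-i(-1)(4.4573)} = +0.560778-0.002235i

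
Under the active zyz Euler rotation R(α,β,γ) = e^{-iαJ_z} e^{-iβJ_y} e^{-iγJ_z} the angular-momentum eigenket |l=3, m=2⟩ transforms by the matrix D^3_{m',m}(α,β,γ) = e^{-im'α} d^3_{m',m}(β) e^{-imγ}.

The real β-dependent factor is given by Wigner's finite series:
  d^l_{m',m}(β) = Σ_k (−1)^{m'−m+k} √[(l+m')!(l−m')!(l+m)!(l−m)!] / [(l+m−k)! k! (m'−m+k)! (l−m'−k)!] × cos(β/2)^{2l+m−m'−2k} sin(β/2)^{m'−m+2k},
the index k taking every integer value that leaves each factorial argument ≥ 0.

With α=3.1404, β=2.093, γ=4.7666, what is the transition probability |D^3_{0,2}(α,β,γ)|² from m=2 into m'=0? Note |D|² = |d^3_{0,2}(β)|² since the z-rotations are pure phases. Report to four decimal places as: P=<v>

Split into d^3_{0,2}(β=2.093) × two z-phases.
With c≡cos(β/2)=0.500604 and s≡sin(β/2)=0.865676, N=[6·6·120·1]^{1/2}=65.726707
k∈{2,3} keeps every argument non-negative
  k=2: (−1)^0·65.7267/(12)·0.5006^4·0.8657^2 = +0.257780
  k=3: (−1)^1·65.7267/(12)·0.5006^2·0.8657^4 = -0.770853
d^3_{0,2}(2.093) = +0.257780 -0.770853 = -0.513073
|D^3_{0,2}|² = |d^3_{0,2}(β)|² = (-0.513073)² = 0.263244 (the z-rotation phases have unit modulus)

P=0.2632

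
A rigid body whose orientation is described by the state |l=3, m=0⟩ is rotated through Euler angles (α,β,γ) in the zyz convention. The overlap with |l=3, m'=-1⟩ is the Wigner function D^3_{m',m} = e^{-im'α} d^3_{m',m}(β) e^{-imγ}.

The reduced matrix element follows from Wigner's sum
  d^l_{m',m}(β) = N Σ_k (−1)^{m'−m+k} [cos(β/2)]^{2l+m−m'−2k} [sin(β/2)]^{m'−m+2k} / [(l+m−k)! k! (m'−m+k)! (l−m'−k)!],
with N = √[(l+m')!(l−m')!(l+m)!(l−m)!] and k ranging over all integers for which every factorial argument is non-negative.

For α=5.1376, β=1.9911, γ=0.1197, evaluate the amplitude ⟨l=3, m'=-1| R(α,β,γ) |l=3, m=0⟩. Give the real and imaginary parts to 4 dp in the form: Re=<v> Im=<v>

Re=-0.0273 Im=0.0603

D^3_{-1,0}(5.1376,1.9911,0.1197) = e^{-i·-1·5.1376}·d^3_{-1,0}(1.9911)·e^{-i·0·0.1197}. Compute d first:
Half-angle: c=0.544041, s=0.839058. N=√(2·24·6·6)=41.569219
k: max(0,(0)−(-1))=1 … min(3+(0),3−(-1))=3
  k=1: (−1)^0·41.5692/(12)·0.5440^5·0.8391^1 = +0.138530
  k=2: (−1)^1·41.5692/(4)·0.5440^3·0.8391^3 = -0.988518
  k=3: (−1)^2·41.5692/(12)·0.5440^1·0.8391^5 = +0.783761
d^3_{-1,0}(1.9911) = +0.138530 -0.988518 +0.783761 = -0.066227
D = (+0.412513-0.910952i)·(-0.066227)·(+1.000000+0.000000i) = -0.027320+0.060330i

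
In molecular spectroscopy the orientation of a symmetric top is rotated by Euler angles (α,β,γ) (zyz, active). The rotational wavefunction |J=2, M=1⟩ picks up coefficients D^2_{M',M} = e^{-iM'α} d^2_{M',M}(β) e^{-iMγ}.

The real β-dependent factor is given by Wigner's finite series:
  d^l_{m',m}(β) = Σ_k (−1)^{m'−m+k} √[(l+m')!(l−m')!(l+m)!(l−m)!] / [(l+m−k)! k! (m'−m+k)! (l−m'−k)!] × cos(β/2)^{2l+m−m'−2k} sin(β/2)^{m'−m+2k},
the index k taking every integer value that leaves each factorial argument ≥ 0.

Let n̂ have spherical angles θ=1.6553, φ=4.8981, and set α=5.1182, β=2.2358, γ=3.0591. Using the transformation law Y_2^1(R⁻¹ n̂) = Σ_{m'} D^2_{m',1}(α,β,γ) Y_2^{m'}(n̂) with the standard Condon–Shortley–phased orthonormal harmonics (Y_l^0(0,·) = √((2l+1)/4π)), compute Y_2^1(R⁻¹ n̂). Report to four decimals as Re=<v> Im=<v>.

Re=-0.3244 Im=-0.1647

Need the full column D^2_{m',1} for m'=−2..2 at α=5.1182, β=2.2358, γ=3.0591.
cos(β/2)=0.437572, sin(β/2)=0.899184
d^2_{-2,1}: single k=3 term ⇒ +0.636245;  D = +0.398422+0.496051i
d^2_{-1,1}: k∈[2..3] ⇒ +0.464426 -0.653722 = -0.189297;  D = +0.088804-0.167173i
d^2_{0,1}: k∈[1..2] ⇒ +0.184532 -0.779238 = -0.594706;  D = +0.592683+0.049003i
d^2_{1,1}: k∈[0..1] ⇒ +0.036660 -0.464426 = -0.427765;  D = +0.135907+0.405601i
d^2_{2,1}: single k=0 term ⇒ -0.150670;  D = -0.112363+0.100379i
Y_2^{m'}(θ=1.6553,φ=4.8981) and Σ D·Y over m':
  (+0.3984+0.4961i)·(-0.3574+0.1392i)  (+0.0888-0.1672i)·(-0.0120-0.0639i)  (+0.5927+0.0490i)·(-0.3087+0.0000i)  (+0.1359+0.4056i)·(+0.0120-0.0639i)  (-0.1124+0.1004i)·(-0.3574-0.1392i)
Y_2^1(R⁻¹ n̂) = -0.324448-0.164650i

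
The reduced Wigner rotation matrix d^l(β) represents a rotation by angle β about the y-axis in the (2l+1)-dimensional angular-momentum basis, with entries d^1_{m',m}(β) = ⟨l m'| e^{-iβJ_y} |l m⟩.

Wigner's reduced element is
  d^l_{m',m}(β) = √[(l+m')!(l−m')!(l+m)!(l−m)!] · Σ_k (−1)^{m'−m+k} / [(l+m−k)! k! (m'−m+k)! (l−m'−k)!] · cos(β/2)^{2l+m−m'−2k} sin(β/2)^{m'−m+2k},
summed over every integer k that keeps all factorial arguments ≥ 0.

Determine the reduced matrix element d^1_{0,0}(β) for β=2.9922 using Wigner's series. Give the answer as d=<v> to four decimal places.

d=-0.9889

d^1_{0,0}(β=2.9922) via Wigner's sum:
With c≡cos(β/2)=0.074627 and s≡sin(β/2)=0.997212, N=[1·1·1·1]^{1/2}=1.000000
Admissible k: 0..1 (factorial args all ≥0)
  k=0: (−1)^0·1.0000/(1)·0.0746^2·0.9972^0 = +0.005569
  k=1: (−1)^1·1.0000/(1)·0.0746^0·0.9972^2 = -0.994431
d^1_{0,0}(2.9922) = +0.005569 -0.994431 = -0.988862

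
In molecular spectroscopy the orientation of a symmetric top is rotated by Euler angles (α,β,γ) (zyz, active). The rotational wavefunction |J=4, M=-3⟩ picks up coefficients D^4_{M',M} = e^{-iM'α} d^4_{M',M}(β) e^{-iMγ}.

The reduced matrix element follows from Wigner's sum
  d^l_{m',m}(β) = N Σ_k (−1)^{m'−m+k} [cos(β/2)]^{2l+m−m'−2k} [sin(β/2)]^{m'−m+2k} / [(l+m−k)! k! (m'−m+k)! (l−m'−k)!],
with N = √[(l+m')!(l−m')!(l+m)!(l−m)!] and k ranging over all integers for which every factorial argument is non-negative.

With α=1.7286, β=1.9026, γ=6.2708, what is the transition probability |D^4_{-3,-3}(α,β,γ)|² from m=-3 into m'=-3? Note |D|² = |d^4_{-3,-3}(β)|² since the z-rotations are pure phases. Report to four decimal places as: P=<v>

P=0.0272

First d^4_{-3,-3}(β=1.9026), then the phase factors e^{-i(-3)α} and e^{-i(-3)γ}:
c=cos(1.9026/2)=0.580625, s=sin(1.9026/2)=0.814171; N=√[1·5040·1·5040]=5040.000000
k∈{0,1} keeps every argument non-negative
  k=0: (−1)^0·5040.0000/(5040)·0.5806^8·0.8142^0 = +0.012917
  k=1: (−1)^1·5040.0000/(720)·0.5806^6·0.8142^2 = -0.177789
d^4_{-3,-3}(1.9026) = +0.012917 -0.177789 = -0.164872
|D^4_{-3,-3}|² = |d^4_{-3,-3}(β)|² = (-0.164872)² = 0.027183 (the z-rotation phases have unit modulus)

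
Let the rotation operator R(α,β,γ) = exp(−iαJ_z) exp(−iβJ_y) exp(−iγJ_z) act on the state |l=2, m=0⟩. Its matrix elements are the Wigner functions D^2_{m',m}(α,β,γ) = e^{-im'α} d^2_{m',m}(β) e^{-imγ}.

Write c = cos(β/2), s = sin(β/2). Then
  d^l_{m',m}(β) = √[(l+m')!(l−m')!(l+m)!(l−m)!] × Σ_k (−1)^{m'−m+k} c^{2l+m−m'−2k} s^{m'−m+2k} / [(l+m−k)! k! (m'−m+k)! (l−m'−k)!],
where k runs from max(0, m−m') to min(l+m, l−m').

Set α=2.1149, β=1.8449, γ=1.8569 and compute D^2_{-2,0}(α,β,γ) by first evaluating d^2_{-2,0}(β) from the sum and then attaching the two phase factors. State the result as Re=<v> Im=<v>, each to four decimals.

First d^2_{-2,0}(β=1.8449), then the phase factors e^{-i(-2)α} and e^{-i(0)γ}:
c=cos(1.8449/2)=0.603869, s=sin(1.8449/2)=0.797083; N=√[1·24·2·2]=9.797959
The bounds max(0,m−m')=2 and min(l+m,l−m')=2 give 1 term
  k=2: (−1)^0·9.7980/(4)·0.6039^2·0.7971^2 = +0.567504
d^2_{-2,0}(1.8449) = +0.567504
Phases: e^{-i·(-2)·2.1149}=-0.464074-0.885796i, e^{-i·(0)·1.8569}=+1.000000+0.000000i ⇒ D=-0.263364-0.502693i

Re=-0.2634 Im=-0.5027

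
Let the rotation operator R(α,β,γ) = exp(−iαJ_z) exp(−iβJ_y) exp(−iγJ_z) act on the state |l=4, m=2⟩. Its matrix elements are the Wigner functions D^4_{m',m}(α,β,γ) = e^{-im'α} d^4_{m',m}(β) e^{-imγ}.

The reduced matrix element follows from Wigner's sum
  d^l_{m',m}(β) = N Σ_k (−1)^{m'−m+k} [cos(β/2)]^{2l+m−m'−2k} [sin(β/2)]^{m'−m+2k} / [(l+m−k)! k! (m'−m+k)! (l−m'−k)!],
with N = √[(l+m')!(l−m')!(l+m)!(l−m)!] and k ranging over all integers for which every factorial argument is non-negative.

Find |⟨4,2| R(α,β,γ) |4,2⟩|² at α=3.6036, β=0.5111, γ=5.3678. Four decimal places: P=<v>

P=0.0371

D^4_{2,2}(3.6036,0.5111,5.3678) = e^{-i·2·3.6036}·d^4_{2,2}(0.5111)·e^{-i·2·5.3678}. Compute d first:
With c≡cos(β/2)=0.967524 and s≡sin(β/2)=0.252778, N=[720·2·720·2]^{1/2}=1440.000000
k: max(0,(2)−(2))=0 … min(4+(2),4−(2))=2
  k=0: (−1)^0·1440.0000/(1440)·0.9675^8·0.2528^0 = +0.767884
  k=1: (−1)^1·1440.0000/(120)·0.9675^6·0.2528^2 = -0.628970
  k=2: (−1)^2·1440.0000/(96)·0.9675^4·0.2528^4 = +0.053665
d^4_{2,2}(0.5111) = +0.767884 -0.628970 +0.053665 = +0.192579
|D^4_{2,2}|² = |d^4_{2,2}(β)|² = (+0.192579)² = 0.037087 (the z-rotation phases have unit modulus)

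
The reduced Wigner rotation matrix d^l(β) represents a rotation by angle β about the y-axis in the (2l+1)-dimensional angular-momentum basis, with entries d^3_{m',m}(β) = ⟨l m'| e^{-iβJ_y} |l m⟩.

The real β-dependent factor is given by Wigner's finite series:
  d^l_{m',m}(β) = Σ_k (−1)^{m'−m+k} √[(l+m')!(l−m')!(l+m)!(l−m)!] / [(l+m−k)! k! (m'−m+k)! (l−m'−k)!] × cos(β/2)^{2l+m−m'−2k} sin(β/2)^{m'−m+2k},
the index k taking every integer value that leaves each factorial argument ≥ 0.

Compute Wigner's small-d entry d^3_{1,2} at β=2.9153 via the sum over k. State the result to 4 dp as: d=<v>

d=-0.0089

d^3_{1,2}(β=2.9153) via Wigner's sum:
Half-angle: c=0.112905, s=0.993606. N=√(24·2·120·1)=75.894664
Admissible k: 1..2 (factorial args all ≥0)
  k=1: (−1)^0·75.8947/(24)·0.1129^5·0.9936^1 = +0.000058
  k=2: (−1)^1·75.8947/(12)·0.1129^3·0.9936^3 = -0.008929
d^3_{1,2}(2.9153) = +0.000058 -0.008929 = -0.008872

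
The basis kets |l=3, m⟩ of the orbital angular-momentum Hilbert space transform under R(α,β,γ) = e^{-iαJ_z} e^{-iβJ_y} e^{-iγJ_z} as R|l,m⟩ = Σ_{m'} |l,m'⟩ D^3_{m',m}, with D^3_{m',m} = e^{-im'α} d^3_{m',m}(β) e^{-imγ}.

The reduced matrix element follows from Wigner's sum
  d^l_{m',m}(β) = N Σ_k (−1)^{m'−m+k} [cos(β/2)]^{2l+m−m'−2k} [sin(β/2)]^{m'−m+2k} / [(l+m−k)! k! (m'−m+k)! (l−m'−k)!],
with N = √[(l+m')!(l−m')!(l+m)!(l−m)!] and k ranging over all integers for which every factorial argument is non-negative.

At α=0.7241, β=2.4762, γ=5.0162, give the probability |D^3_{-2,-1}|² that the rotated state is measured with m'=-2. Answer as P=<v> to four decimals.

P=0.0306

Split into d^3_{-2,-1}(β=2.4762) × two z-phases.
With c≡cos(β/2)=0.326593 and s≡sin(β/2)=0.945165, N=[1·120·2·24]^{1/2}=75.894664
k∈{1,2} keeps every argument non-negative
  k=1: (−1)^0·75.8947/(24)·0.3266^5·0.9452^1 = +0.011106
  k=2: (−1)^1·75.8947/(12)·0.3266^3·0.9452^3 = -0.186026
d^3_{-2,-1}(2.4762) = +0.011106 -0.186026 = -0.174920
|D^3_{-2,-1}|² = |d^3_{-2,-1}(β)|² = (-0.174920)² = 0.030597 (the z-rotation phases have unit modulus)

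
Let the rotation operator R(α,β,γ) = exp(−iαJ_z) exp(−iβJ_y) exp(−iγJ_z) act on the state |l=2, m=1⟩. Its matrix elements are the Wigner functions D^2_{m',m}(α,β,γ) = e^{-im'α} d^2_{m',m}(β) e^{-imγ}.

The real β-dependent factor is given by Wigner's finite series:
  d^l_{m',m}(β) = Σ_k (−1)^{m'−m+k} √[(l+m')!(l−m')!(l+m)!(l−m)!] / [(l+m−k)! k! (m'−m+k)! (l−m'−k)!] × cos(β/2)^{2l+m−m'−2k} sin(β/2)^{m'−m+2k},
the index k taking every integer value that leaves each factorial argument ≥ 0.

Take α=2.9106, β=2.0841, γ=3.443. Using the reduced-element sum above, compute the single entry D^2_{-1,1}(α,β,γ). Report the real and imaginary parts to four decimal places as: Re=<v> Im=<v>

First d^2_{-1,1}(β=2.0841), then the phase factors e^{-i(-1)α} and e^{-i(1)γ}:
c=cos(2.0841/2)=0.504451, s=sin(2.0841/2)=0.863440; N=√[1·6·6·1]=6.000000
The bounds max(0,m−m')=2 and min(l+m,l−m')=3 give 2 terms
  k=2: (−1)^0·6.0000/(2)·0.5045^2·0.8634^2 = +0.569147
  k=3: (−1)^1·6.0000/(6)·0.5045^0·0.8634^4 = -0.555813
d^2_{-1,1}(2.0841) = +0.569147 -0.555813 = +0.013333
Phases: e^{-i·(-1)·2.9106}=-0.973440+0.228944i, e^{-i·(1)·3.443}=-0.954920+0.296864i ⇒ D=+0.011488-0.006768i

Re=0.0115 Im=-0.0068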